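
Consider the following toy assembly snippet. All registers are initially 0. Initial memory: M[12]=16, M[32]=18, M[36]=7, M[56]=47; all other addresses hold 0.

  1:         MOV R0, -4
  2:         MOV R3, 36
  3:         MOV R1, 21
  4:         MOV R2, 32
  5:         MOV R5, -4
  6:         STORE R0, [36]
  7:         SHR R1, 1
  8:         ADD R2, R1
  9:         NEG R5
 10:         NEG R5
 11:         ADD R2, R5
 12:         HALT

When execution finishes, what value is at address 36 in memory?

after MOV R0, -4: R0=-4
after MOV R3, 36: R3=36
after MOV R1, 21: R1=21
after MOV R2, 32: R2=32
after MOV R5, -4: R5=-4
STORE R0, [36] → M[36]=-4
after SHR R1, 1: R1=21>>1=10
after ADD R2, R1: R2=32+10=42
after NEG R5: R5=-(-4)=4
after NEG R5: R5=-(4)=-4
after ADD R2, R5: R2=42+(-4)=38
halt.

-4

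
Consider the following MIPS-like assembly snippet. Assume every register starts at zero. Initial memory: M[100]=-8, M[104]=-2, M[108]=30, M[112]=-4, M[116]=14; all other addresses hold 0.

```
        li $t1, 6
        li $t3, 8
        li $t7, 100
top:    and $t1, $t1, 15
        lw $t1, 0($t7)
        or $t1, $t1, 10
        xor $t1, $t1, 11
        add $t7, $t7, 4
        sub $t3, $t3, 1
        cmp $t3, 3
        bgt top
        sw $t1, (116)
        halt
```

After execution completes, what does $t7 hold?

120

$t1=6
$t3=8
$t7=100
$t1=6&15=6
$t1=M[100]=-8
$t1=(-8)|10=-6
$t1=(-6)^11=-15
$t7=100+4=104
$t3=8-1=7
cmp $t3, 3  (cmp 7,3)
bgt top: taken
$t1=(-15)&15=1
$t1=M[104]=-2
$t1=(-2)|10=-2
$t1=(-2)^11=-11
$t7=104+4=108
$t3=7-1=6
cmp $t3, 3  (cmp 6,3)
bgt top: taken
$t1=(-11)&15=5
$t1=M[108]=30
$t1=30|10=30
$t1=30^11=21
$t7=108+4=112
$t3=6-1=5
cmp $t3, 3  (cmp 5,3)
bgt top: taken
$t1=21&15=5
$t1=M[112]=-4
$t1=(-4)|10=-2
$t1=(-2)^11=-11
$t7=112+4=116
$t3=5-1=4
cmp $t3, 3  (cmp 4,3)
bgt top: taken
$t1=(-11)&15=5
$t1=M[116]=14
$t1=14|10=14
$t1=14^11=5
$t7=116+4=120
$t3=4-1=3
cmp $t3, 3  (cmp 3,3)
bgt top: not taken
sw $t1, (116) → M[116]=5
halt.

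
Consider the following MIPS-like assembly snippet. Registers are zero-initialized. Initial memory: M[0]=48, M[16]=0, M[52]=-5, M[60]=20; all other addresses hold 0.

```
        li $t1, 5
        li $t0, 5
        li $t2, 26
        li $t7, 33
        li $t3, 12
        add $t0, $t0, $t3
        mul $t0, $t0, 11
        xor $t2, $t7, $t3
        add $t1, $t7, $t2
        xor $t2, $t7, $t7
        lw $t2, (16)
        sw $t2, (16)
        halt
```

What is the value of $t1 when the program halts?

78

after li $t1, 5: $t1=5
after li $t0, 5: $t0=5
after li $t2, 26: $t2=26
after li $t7, 33: $t7=33
after li $t3, 12: $t3=12
after add $t0, $t0, $t3: $t0=5+12=17
after mul $t0, $t0, 11: $t0=17*11=187
after xor $t2, $t7, $t3: $t2=33^12=45
after add $t1, $t7, $t2: $t1=33+45=78
after xor $t2, $t7, $t7: $t2=33^33=0
after lw $t2, (16): $t2=M[16]=0
sw $t2, (16) → M[16]=0
halt.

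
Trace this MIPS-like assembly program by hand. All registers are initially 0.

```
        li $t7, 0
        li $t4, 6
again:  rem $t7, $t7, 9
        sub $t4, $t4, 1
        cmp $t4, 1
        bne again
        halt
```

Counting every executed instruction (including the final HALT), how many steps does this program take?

23

$t7=0
$t4=6
$t7=0%9=0
$t4=6-1=5
cmp $t4, 1  (cmp 5,1)
bne again: taken
$t7=0%9=0
$t4=5-1=4
cmp $t4, 1  (cmp 4,1)
bne again: taken
$t7=0%9=0
$t4=4-1=3
cmp $t4, 1  (cmp 3,1)
bne again: taken
$t7=0%9=0
$t4=3-1=2
cmp $t4, 1  (cmp 2,1)
bne again: taken
$t7=0%9=0
$t4=2-1=1
cmp $t4, 1  (cmp 1,1)
bne again: not taken
halt.
Total executed instructions: 23.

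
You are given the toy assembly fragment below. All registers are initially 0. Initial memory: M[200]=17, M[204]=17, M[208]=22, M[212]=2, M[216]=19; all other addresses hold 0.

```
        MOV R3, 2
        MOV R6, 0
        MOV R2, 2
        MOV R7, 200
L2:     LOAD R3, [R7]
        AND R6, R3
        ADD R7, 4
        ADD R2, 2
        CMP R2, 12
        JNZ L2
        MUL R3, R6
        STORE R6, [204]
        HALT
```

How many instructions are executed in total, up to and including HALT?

37

MOV R3, 2 → R3=2
MOV R6, 0 → R6=0
MOV R2, 2 → R2=2
MOV R7, 200 → R7=200
LOAD R3, [R7] → R3=M[200]=17
AND R6, R3 → R6=0&17=0
ADD R7, 4 → R7=200+4=204
ADD R2, 2 → R2=2+2=4
CMP R2, 12  (cmp 4,12)
JNZ L2: taken
LOAD R3, [R7] → R3=M[204]=17
AND R6, R3 → R6=0&17=0
ADD R7, 4 → R7=204+4=208
ADD R2, 2 → R2=4+2=6
CMP R2, 12  (cmp 6,12)
JNZ L2: taken
LOAD R3, [R7] → R3=M[208]=22
AND R6, R3 → R6=0&22=0
ADD R7, 4 → R7=208+4=212
ADD R2, 2 → R2=6+2=8
CMP R2, 12  (cmp 8,12)
JNZ L2: taken
LOAD R3, [R7] → R3=M[212]=2
AND R6, R3 → R6=0&2=0
ADD R7, 4 → R7=212+4=216
ADD R2, 2 → R2=8+2=10
CMP R2, 12  (cmp 10,12)
JNZ L2: taken
LOAD R3, [R7] → R3=M[216]=19
AND R6, R3 → R6=0&19=0
ADD R7, 4 → R7=216+4=220
ADD R2, 2 → R2=10+2=12
CMP R2, 12  (cmp 12,12)
JNZ L2: not taken
MUL R3, R6 → R3=19*0=0
STORE R6, [204] → M[204]=0
halt.
Total executed instructions: 37.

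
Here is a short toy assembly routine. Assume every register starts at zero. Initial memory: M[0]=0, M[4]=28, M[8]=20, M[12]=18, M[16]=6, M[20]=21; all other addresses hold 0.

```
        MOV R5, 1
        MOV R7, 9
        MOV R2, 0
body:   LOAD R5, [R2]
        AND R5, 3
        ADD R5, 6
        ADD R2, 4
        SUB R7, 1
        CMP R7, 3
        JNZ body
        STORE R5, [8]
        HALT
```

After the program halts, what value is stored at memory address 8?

7

MOV R5, 1 → R5=1
MOV R7, 9 → R7=9
MOV R2, 0 → R2=0
LOAD R5, [R2] → R5=M[0]=0
AND R5, 3 → R5=0&3=0
ADD R5, 6 → R5=0+6=6
ADD R2, 4 → R2=0+4=4
SUB R7, 1 → R7=9-1=8
CMP R7, 3  (cmp 8,3)
JNZ body: taken
LOAD R5, [R2] → R5=M[4]=28
AND R5, 3 → R5=28&3=0
ADD R5, 6 → R5=0+6=6
ADD R2, 4 → R2=4+4=8
SUB R7, 1 → R7=8-1=7
CMP R7, 3  (cmp 7,3)
JNZ body: taken
LOAD R5, [R2] → R5=M[8]=20
AND R5, 3 → R5=20&3=0
ADD R5, 6 → R5=0+6=6
ADD R2, 4 → R2=8+4=12
SUB R7, 1 → R7=7-1=6
CMP R7, 3  (cmp 6,3)
JNZ body: taken
LOAD R5, [R2] → R5=M[12]=18
AND R5, 3 → R5=18&3=2
ADD R5, 6 → R5=2+6=8
ADD R2, 4 → R2=12+4=16
SUB R7, 1 → R7=6-1=5
CMP R7, 3  (cmp 5,3)
JNZ body: taken
LOAD R5, [R2] → R5=M[16]=6
AND R5, 3 → R5=6&3=2
ADD R5, 6 → R5=2+6=8
ADD R2, 4 → R2=16+4=20
SUB R7, 1 → R7=5-1=4
CMP R7, 3  (cmp 4,3)
JNZ body: taken
LOAD R5, [R2] → R5=M[20]=21
AND R5, 3 → R5=21&3=1
ADD R5, 6 → R5=1+6=7
ADD R2, 4 → R2=20+4=24
SUB R7, 1 → R7=4-1=3
CMP R7, 3  (cmp 3,3)
JNZ body: not taken
STORE R5, [8] → M[8]=7
halt.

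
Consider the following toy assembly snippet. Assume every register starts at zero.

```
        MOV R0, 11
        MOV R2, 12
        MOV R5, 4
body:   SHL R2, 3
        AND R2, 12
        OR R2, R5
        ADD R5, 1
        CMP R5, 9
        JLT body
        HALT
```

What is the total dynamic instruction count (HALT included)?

MOV R0, 11 → R0=11
MOV R2, 12 → R2=12
MOV R5, 4 → R5=4
SHL R2, 3 → R2=12<<3=96
AND R2, 12 → R2=96&12=0
OR R2, R5 → R2=0|4=4
ADD R5, 1 → R5=4+1=5
CMP R5, 9  (cmp 5,9)
JLT body: taken
SHL R2, 3 → R2=4<<3=32
AND R2, 12 → R2=32&12=0
OR R2, R5 → R2=0|5=5
ADD R5, 1 → R5=5+1=6
CMP R5, 9  (cmp 6,9)
JLT body: taken
SHL R2, 3 → R2=5<<3=40
AND R2, 12 → R2=40&12=8
OR R2, R5 → R2=8|6=14
ADD R5, 1 → R5=6+1=7
CMP R5, 9  (cmp 7,9)
JLT body: taken
SHL R2, 3 → R2=14<<3=112
AND R2, 12 → R2=112&12=0
OR R2, R5 → R2=0|7=7
ADD R5, 1 → R5=7+1=8
CMP R5, 9  (cmp 8,9)
JLT body: taken
SHL R2, 3 → R2=7<<3=56
AND R2, 12 → R2=56&12=8
OR R2, R5 → R2=8|8=8
ADD R5, 1 → R5=8+1=9
CMP R5, 9  (cmp 9,9)
JLT body: not taken
halt.
Total executed instructions: 34.

34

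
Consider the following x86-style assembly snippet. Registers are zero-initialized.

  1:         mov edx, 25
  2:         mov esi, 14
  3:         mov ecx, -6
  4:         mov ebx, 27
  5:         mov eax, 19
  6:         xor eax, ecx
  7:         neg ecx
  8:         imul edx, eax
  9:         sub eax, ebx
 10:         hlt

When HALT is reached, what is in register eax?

after mov edx, 25: edx=25
after mov esi, 14: esi=14
after mov ecx, -6: ecx=-6
after mov ebx, 27: ebx=27
after mov eax, 19: eax=19
after xor eax, ecx: eax=19^(-6)=-23
after neg ecx: ecx=-(-6)=6
after imul edx, eax: edx=25*(-23)=-575
after sub eax, ebx: eax=(-23)-27=-50
halt.

-50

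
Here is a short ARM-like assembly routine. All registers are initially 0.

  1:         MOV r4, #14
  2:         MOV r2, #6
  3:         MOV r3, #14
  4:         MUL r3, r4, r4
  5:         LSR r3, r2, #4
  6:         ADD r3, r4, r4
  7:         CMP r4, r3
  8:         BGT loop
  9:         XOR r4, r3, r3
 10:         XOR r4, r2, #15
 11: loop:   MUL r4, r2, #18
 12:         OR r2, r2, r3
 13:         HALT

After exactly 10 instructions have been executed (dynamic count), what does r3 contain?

28

MOV r4, #14 → r4=14
MOV r2, #6 → r2=6
MOV r3, #14 → r3=14
MUL r3, r4, r4 → r3=14*14=196
LSR r3, r2, #4 → r3=6>>4=0
ADD r3, r4, r4 → r3=14+14=28
CMP r4, r3  (cmp 14,28)
BGT loop: not taken
XOR r4, r3, r3 → r4=28^28=0
XOR r4, r2, #15 → r4=6^15=9
After step 10: r3 = 28.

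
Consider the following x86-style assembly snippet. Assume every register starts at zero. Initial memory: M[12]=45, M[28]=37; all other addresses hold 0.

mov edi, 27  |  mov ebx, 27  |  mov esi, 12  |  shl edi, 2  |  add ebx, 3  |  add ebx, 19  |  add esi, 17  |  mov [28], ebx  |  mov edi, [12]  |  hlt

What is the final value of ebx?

mov edi, 27 → edi=27
mov ebx, 27 → ebx=27
mov esi, 12 → esi=12
shl edi, 2 → edi=27<<2=108
add ebx, 3 → ebx=27+3=30
add ebx, 19 → ebx=30+19=49
add esi, 17 → esi=12+17=29
mov [28], ebx → M[28]=49
mov edi, [12] → edi=M[12]=45
halt.

49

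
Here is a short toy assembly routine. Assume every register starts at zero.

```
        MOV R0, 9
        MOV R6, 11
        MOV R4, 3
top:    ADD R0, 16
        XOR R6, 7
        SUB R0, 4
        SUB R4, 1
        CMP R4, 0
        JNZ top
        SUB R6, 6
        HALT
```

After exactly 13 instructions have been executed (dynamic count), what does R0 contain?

33

after MOV R0, 9: R0=9
after MOV R6, 11: R6=11
after MOV R4, 3: R4=3
after ADD R0, 16: R0=9+16=25
after XOR R6, 7: R6=11^7=12
after SUB R0, 4: R0=25-4=21
after SUB R4, 1: R4=3-1=2
CMP R4, 0  (cmp 2,0)
JNZ top: taken
after ADD R0, 16: R0=21+16=37
after XOR R6, 7: R6=12^7=11
after SUB R0, 4: R0=37-4=33
after SUB R4, 1: R4=2-1=1
After step 13: R0 = 33.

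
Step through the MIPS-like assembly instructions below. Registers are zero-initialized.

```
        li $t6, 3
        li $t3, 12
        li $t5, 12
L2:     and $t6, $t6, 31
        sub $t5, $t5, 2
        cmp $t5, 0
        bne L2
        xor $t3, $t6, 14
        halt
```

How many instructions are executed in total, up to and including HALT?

after li $t6, 3: $t6=3
after li $t3, 12: $t3=12
after li $t5, 12: $t5=12
after and $t6, $t6, 31: $t6=3&31=3
after sub $t5, $t5, 2: $t5=12-2=10
cmp $t5, 0  (cmp 10,0)
bne L2: taken
after and $t6, $t6, 31: $t6=3&31=3
after sub $t5, $t5, 2: $t5=10-2=8
cmp $t5, 0  (cmp 8,0)
bne L2: taken
after and $t6, $t6, 31: $t6=3&31=3
after sub $t5, $t5, 2: $t5=8-2=6
cmp $t5, 0  (cmp 6,0)
bne L2: taken
after and $t6, $t6, 31: $t6=3&31=3
after sub $t5, $t5, 2: $t5=6-2=4
cmp $t5, 0  (cmp 4,0)
bne L2: taken
after and $t6, $t6, 31: $t6=3&31=3
after sub $t5, $t5, 2: $t5=4-2=2
cmp $t5, 0  (cmp 2,0)
bne L2: taken
after and $t6, $t6, 31: $t6=3&31=3
after sub $t5, $t5, 2: $t5=2-2=0
cmp $t5, 0  (cmp 0,0)
bne L2: not taken
after xor $t3, $t6, 14: $t3=3^14=13
halt.
Total executed instructions: 29.

29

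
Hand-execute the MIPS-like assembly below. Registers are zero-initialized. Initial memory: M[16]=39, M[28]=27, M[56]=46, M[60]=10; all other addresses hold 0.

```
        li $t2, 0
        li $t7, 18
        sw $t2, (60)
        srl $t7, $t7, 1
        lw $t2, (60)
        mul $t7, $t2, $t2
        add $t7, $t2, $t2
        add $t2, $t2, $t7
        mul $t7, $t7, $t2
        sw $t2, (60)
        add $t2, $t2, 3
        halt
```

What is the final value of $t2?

after li $t2, 0: $t2=0
after li $t7, 18: $t7=18
sw $t2, (60) → M[60]=0
after srl $t7, $t7, 1: $t7=18>>1=9
after lw $t2, (60): $t2=M[60]=0
after mul $t7, $t2, $t2: $t7=0*0=0
after add $t7, $t2, $t2: $t7=0+0=0
after add $t2, $t2, $t7: $t2=0+0=0
after mul $t7, $t7, $t2: $t7=0*0=0
sw $t2, (60) → M[60]=0
after add $t2, $t2, 3: $t2=0+3=3
halt.

3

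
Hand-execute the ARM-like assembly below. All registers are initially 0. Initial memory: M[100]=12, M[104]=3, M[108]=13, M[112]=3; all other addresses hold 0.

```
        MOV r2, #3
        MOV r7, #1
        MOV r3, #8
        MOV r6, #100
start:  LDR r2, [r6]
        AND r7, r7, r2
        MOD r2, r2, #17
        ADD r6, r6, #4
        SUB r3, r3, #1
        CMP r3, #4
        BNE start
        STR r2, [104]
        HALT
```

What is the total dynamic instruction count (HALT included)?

34

r2=3
r7=1
r3=8
r6=100
r2=M[100]=12
r7=1&12=0
r2=12%17=12
r6=100+4=104
r3=8-1=7
CMP r3, #4  (cmp 7,4)
BNE start: taken
r2=M[104]=3
r7=0&3=0
r2=3%17=3
r6=104+4=108
r3=7-1=6
CMP r3, #4  (cmp 6,4)
BNE start: taken
r2=M[108]=13
r7=0&13=0
r2=13%17=13
r6=108+4=112
r3=6-1=5
CMP r3, #4  (cmp 5,4)
BNE start: taken
r2=M[112]=3
r7=0&3=0
r2=3%17=3
r6=112+4=116
r3=5-1=4
CMP r3, #4  (cmp 4,4)
BNE start: not taken
STR r2, [104] → M[104]=3
halt.
Total executed instructions: 34.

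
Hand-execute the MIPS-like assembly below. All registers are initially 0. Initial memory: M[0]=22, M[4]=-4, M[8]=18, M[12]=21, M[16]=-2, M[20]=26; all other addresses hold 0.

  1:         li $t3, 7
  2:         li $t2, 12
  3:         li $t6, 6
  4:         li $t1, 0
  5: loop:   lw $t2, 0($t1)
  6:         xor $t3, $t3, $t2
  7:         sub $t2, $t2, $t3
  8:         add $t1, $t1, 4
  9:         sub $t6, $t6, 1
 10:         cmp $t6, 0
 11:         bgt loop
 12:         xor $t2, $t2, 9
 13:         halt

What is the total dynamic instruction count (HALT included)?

48

li $t3, 7 → $t3=7
li $t2, 12 → $t2=12
li $t6, 6 → $t6=6
li $t1, 0 → $t1=0
lw $t2, 0($t1) → $t2=M[0]=22
xor $t3, $t3, $t2 → $t3=7^22=17
sub $t2, $t2, $t3 → $t2=22-17=5
add $t1, $t1, 4 → $t1=0+4=4
sub $t6, $t6, 1 → $t6=6-1=5
cmp $t6, 0  (cmp 5,0)
bgt loop: taken
lw $t2, 0($t1) → $t2=M[4]=-4
xor $t3, $t3, $t2 → $t3=17^(-4)=-19
sub $t2, $t2, $t3 → $t2=(-4)-(-19)=15
add $t1, $t1, 4 → $t1=4+4=8
sub $t6, $t6, 1 → $t6=5-1=4
cmp $t6, 0  (cmp 4,0)
bgt loop: taken
lw $t2, 0($t1) → $t2=M[8]=18
xor $t3, $t3, $t2 → $t3=(-19)^18=-1
sub $t2, $t2, $t3 → $t2=18-(-1)=19
add $t1, $t1, 4 → $t1=8+4=12
sub $t6, $t6, 1 → $t6=4-1=3
cmp $t6, 0  (cmp 3,0)
bgt loop: taken
lw $t2, 0($t1) → $t2=M[12]=21
xor $t3, $t3, $t2 → $t3=(-1)^21=-22
sub $t2, $t2, $t3 → $t2=21-(-22)=43
add $t1, $t1, 4 → $t1=12+4=16
sub $t6, $t6, 1 → $t6=3-1=2
cmp $t6, 0  (cmp 2,0)
bgt loop: taken
lw $t2, 0($t1) → $t2=M[16]=-2
xor $t3, $t3, $t2 → $t3=(-22)^(-2)=20
sub $t2, $t2, $t3 → $t2=(-2)-20=-22
add $t1, $t1, 4 → $t1=16+4=20
sub $t6, $t6, 1 → $t6=2-1=1
cmp $t6, 0  (cmp 1,0)
bgt loop: taken
lw $t2, 0($t1) → $t2=M[20]=26
xor $t3, $t3, $t2 → $t3=20^26=14
sub $t2, $t2, $t3 → $t2=26-14=12
add $t1, $t1, 4 → $t1=20+4=24
sub $t6, $t6, 1 → $t6=1-1=0
cmp $t6, 0  (cmp 0,0)
bgt loop: not taken
xor $t2, $t2, 9 → $t2=12^9=5
halt.
Total executed instructions: 48.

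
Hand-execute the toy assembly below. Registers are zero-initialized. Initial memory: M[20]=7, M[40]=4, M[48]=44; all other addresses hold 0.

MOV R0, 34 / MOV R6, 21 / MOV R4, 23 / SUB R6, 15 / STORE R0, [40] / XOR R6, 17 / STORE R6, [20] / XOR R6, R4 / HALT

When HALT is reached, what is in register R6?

MOV R0, 34 → R0=34
MOV R6, 21 → R6=21
MOV R4, 23 → R4=23
SUB R6, 15 → R6=21-15=6
STORE R0, [40] → M[40]=34
XOR R6, 17 → R6=6^17=23
STORE R6, [20] → M[20]=23
XOR R6, R4 → R6=23^23=0
halt.

0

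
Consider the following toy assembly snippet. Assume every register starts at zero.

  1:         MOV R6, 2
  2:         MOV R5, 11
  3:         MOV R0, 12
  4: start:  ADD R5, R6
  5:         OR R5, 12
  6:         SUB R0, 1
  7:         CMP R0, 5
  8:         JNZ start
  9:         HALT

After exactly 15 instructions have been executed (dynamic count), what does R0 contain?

10

R6=2
R5=11
R0=12
R5=11+2=13
R5=13|12=13
R0=12-1=11
CMP R0, 5  (cmp 11,5)
JNZ start: taken
R5=13+2=15
R5=15|12=15
R0=11-1=10
CMP R0, 5  (cmp 10,5)
JNZ start: taken
R5=15+2=17
R5=17|12=29
After step 15: R0 = 10.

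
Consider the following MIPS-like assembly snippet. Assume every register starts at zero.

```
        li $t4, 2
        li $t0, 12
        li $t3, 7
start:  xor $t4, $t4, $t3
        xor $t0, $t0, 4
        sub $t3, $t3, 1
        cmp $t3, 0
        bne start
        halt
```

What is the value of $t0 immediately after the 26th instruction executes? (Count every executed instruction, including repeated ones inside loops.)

8

after li $t4, 2: $t4=2
after li $t0, 12: $t0=12
after li $t3, 7: $t3=7
after xor $t4, $t4, $t3: $t4=2^7=5
after xor $t0, $t0, 4: $t0=12^4=8
after sub $t3, $t3, 1: $t3=7-1=6
cmp $t3, 0  (cmp 6,0)
bne start: taken
after xor $t4, $t4, $t3: $t4=5^6=3
after xor $t0, $t0, 4: $t0=8^4=12
after sub $t3, $t3, 1: $t3=6-1=5
cmp $t3, 0  (cmp 5,0)
bne start: taken
after xor $t4, $t4, $t3: $t4=3^5=6
after xor $t0, $t0, 4: $t0=12^4=8
after sub $t3, $t3, 1: $t3=5-1=4
cmp $t3, 0  (cmp 4,0)
bne start: taken
after xor $t4, $t4, $t3: $t4=6^4=2
after xor $t0, $t0, 4: $t0=8^4=12
after sub $t3, $t3, 1: $t3=4-1=3
cmp $t3, 0  (cmp 3,0)
bne start: taken
after xor $t4, $t4, $t3: $t4=2^3=1
after xor $t0, $t0, 4: $t0=12^4=8
after sub $t3, $t3, 1: $t3=3-1=2
After step 26: $t0 = 8.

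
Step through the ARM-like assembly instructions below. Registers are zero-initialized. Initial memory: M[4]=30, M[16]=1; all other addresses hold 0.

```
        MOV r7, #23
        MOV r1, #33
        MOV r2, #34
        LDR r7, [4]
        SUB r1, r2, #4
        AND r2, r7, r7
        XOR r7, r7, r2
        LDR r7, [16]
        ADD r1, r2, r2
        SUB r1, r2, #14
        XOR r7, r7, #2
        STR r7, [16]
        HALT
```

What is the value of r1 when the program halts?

16

MOV r7, #23 → r7=23
MOV r1, #33 → r1=33
MOV r2, #34 → r2=34
LDR r7, [4] → r7=M[4]=30
SUB r1, r2, #4 → r1=34-4=30
AND r2, r7, r7 → r2=30&30=30
XOR r7, r7, r2 → r7=30^30=0
LDR r7, [16] → r7=M[16]=1
ADD r1, r2, r2 → r1=30+30=60
SUB r1, r2, #14 → r1=30-14=16
XOR r7, r7, #2 → r7=1^2=3
STR r7, [16] → M[16]=3
halt.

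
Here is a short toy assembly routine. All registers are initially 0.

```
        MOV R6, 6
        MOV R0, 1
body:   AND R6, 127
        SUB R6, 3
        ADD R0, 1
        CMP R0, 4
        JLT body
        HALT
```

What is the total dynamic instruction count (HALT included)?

R6=6
R0=1
R6=6&127=6
R6=6-3=3
R0=1+1=2
CMP R0, 4  (cmp 2,4)
JLT body: taken
R6=3&127=3
R6=3-3=0
R0=2+1=3
CMP R0, 4  (cmp 3,4)
JLT body: taken
R6=0&127=0
R6=0-3=-3
R0=3+1=4
CMP R0, 4  (cmp 4,4)
JLT body: not taken
halt.
Total executed instructions: 18.

18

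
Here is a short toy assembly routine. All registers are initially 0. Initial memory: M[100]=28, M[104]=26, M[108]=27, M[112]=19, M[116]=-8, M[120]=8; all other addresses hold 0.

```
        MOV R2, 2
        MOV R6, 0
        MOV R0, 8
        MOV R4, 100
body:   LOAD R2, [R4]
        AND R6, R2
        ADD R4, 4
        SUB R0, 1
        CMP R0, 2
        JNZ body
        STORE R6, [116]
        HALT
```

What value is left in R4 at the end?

124

after MOV R2, 2: R2=2
after MOV R6, 0: R6=0
after MOV R0, 8: R0=8
after MOV R4, 100: R4=100
after LOAD R2, [R4]: R2=M[100]=28
after AND R6, R2: R6=0&28=0
after ADD R4, 4: R4=100+4=104
after SUB R0, 1: R0=8-1=7
CMP R0, 2  (cmp 7,2)
JNZ body: taken
after LOAD R2, [R4]: R2=M[104]=26
after AND R6, R2: R6=0&26=0
after ADD R4, 4: R4=104+4=108
after SUB R0, 1: R0=7-1=6
CMP R0, 2  (cmp 6,2)
JNZ body: taken
after LOAD R2, [R4]: R2=M[108]=27
after AND R6, R2: R6=0&27=0
after ADD R4, 4: R4=108+4=112
after SUB R0, 1: R0=6-1=5
CMP R0, 2  (cmp 5,2)
JNZ body: taken
after LOAD R2, [R4]: R2=M[112]=19
after AND R6, R2: R6=0&19=0
after ADD R4, 4: R4=112+4=116
after SUB R0, 1: R0=5-1=4
CMP R0, 2  (cmp 4,2)
JNZ body: taken
after LOAD R2, [R4]: R2=M[116]=-8
after AND R6, R2: R6=0&(-8)=0
after ADD R4, 4: R4=116+4=120
after SUB R0, 1: R0=4-1=3
CMP R0, 2  (cmp 3,2)
JNZ body: taken
after LOAD R2, [R4]: R2=M[120]=8
after AND R6, R2: R6=0&8=0
after ADD R4, 4: R4=120+4=124
after SUB R0, 1: R0=3-1=2
CMP R0, 2  (cmp 2,2)
JNZ body: not taken
STORE R6, [116] → M[116]=0
halt.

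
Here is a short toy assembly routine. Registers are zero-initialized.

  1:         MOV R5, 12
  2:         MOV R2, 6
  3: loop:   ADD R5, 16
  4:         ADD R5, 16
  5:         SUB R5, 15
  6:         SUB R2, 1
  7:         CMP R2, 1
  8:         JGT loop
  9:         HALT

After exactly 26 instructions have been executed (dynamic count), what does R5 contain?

R5=12
R2=6
R5=12+16=28
R5=28+16=44
R5=44-15=29
R2=6-1=5
CMP R2, 1  (cmp 5,1)
JGT loop: taken
R5=29+16=45
R5=45+16=61
R5=61-15=46
R2=5-1=4
CMP R2, 1  (cmp 4,1)
JGT loop: taken
R5=46+16=62
R5=62+16=78
R5=78-15=63
R2=4-1=3
CMP R2, 1  (cmp 3,1)
JGT loop: taken
R5=63+16=79
R5=79+16=95
R5=95-15=80
R2=3-1=2
CMP R2, 1  (cmp 2,1)
JGT loop: taken
After step 26: R5 = 80.

80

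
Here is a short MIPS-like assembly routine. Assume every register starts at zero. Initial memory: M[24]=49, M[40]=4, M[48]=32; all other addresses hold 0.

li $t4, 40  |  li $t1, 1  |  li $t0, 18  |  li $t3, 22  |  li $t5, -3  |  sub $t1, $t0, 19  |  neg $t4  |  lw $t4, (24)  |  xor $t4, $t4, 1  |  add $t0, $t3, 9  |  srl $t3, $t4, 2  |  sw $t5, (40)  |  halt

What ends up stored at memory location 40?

li $t4, 40 → $t4=40
li $t1, 1 → $t1=1
li $t0, 18 → $t0=18
li $t3, 22 → $t3=22
li $t5, -3 → $t5=-3
sub $t1, $t0, 19 → $t1=18-19=-1
neg $t4 → $t4=-(40)=-40
lw $t4, (24) → $t4=M[24]=49
xor $t4, $t4, 1 → $t4=49^1=48
add $t0, $t3, 9 → $t0=22+9=31
srl $t3, $t4, 2 → $t3=48>>2=12
sw $t5, (40) → M[40]=-3
halt.

-3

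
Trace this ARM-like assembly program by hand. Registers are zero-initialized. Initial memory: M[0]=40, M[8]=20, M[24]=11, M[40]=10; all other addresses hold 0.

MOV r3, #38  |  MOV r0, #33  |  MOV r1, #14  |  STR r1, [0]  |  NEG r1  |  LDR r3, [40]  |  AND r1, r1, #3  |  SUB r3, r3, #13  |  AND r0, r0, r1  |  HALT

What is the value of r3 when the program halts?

r3=38
r0=33
r1=14
STR r1, [0] → M[0]=14
r1=-(14)=-14
r3=M[40]=10
r1=(-14)&3=2
r3=10-13=-3
r0=33&2=0
halt.

-3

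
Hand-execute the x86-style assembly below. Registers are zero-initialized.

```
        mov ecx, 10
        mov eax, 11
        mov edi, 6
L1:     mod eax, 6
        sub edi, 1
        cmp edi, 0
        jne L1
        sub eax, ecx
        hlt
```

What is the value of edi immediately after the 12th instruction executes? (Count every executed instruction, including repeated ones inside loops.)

4

ecx=10
eax=11
edi=6
eax=11%6=5
edi=6-1=5
cmp edi, 0  (cmp 5,0)
jne L1: taken
eax=5%6=5
edi=5-1=4
cmp edi, 0  (cmp 4,0)
jne L1: taken
eax=5%6=5
After step 12: edi = 4.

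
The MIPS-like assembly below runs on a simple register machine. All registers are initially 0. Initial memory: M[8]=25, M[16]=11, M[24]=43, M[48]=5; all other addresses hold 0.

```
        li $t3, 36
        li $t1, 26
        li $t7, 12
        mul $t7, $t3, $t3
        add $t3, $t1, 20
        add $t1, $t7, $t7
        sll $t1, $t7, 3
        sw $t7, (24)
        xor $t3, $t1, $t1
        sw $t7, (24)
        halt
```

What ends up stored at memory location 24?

after li $t3, 36: $t3=36
after li $t1, 26: $t1=26
after li $t7, 12: $t7=12
after mul $t7, $t3, $t3: $t7=36*36=1296
after add $t3, $t1, 20: $t3=26+20=46
after add $t1, $t7, $t7: $t1=1296+1296=2592
after sll $t1, $t7, 3: $t1=1296<<3=10368
sw $t7, (24) → M[24]=1296
after xor $t3, $t1, $t1: $t3=10368^10368=0
sw $t7, (24) → M[24]=1296
halt.

1296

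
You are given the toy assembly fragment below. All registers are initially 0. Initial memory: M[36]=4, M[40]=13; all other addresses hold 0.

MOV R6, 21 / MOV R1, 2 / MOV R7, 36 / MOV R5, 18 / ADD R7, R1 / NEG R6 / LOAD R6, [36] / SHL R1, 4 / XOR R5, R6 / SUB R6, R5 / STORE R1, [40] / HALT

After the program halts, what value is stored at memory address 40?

after MOV R6, 21: R6=21
after MOV R1, 2: R1=2
after MOV R7, 36: R7=36
after MOV R5, 18: R5=18
after ADD R7, R1: R7=36+2=38
after NEG R6: R6=-(21)=-21
after LOAD R6, [36]: R6=M[36]=4
after SHL R1, 4: R1=2<<4=32
after XOR R5, R6: R5=18^4=22
after SUB R6, R5: R6=4-22=-18
STORE R1, [40] → M[40]=32
halt.

32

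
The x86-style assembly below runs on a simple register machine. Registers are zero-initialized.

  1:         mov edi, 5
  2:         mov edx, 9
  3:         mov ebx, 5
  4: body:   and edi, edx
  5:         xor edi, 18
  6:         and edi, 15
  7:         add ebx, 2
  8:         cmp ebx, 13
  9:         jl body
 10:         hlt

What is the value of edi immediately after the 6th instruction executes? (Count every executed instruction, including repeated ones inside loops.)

after mov edi, 5: edi=5
after mov edx, 9: edx=9
after mov ebx, 5: ebx=5
after and edi, edx: edi=5&9=1
after xor edi, 18: edi=1^18=19
after and edi, 15: edi=19&15=3
After step 6: edi = 3.

3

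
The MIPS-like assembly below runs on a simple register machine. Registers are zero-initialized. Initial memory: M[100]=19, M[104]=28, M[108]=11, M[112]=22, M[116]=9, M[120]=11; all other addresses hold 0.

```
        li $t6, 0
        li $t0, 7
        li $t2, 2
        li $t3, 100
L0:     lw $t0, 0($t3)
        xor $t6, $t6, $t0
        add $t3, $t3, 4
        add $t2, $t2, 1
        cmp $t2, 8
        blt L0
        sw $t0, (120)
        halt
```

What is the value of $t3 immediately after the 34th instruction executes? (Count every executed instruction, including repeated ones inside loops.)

120

after li $t6, 0: $t6=0
after li $t0, 7: $t0=7
after li $t2, 2: $t2=2
after li $t3, 100: $t3=100
after lw $t0, 0($t3): $t0=M[100]=19
after xor $t6, $t6, $t0: $t6=0^19=19
after add $t3, $t3, 4: $t3=100+4=104
after add $t2, $t2, 1: $t2=2+1=3
cmp $t2, 8  (cmp 3,8)
blt L0: taken
after lw $t0, 0($t3): $t0=M[104]=28
after xor $t6, $t6, $t0: $t6=19^28=15
after add $t3, $t3, 4: $t3=104+4=108
after add $t2, $t2, 1: $t2=3+1=4
cmp $t2, 8  (cmp 4,8)
blt L0: taken
after lw $t0, 0($t3): $t0=M[108]=11
after xor $t6, $t6, $t0: $t6=15^11=4
after add $t3, $t3, 4: $t3=108+4=112
after add $t2, $t2, 1: $t2=4+1=5
cmp $t2, 8  (cmp 5,8)
blt L0: taken
after lw $t0, 0($t3): $t0=M[112]=22
after xor $t6, $t6, $t0: $t6=4^22=18
after add $t3, $t3, 4: $t3=112+4=116
after add $t2, $t2, 1: $t2=5+1=6
cmp $t2, 8  (cmp 6,8)
blt L0: taken
after lw $t0, 0($t3): $t0=M[116]=9
after xor $t6, $t6, $t0: $t6=18^9=27
after add $t3, $t3, 4: $t3=116+4=120
after add $t2, $t2, 1: $t2=6+1=7
cmp $t2, 8  (cmp 7,8)
blt L0: taken
After step 34: $t3 = 120.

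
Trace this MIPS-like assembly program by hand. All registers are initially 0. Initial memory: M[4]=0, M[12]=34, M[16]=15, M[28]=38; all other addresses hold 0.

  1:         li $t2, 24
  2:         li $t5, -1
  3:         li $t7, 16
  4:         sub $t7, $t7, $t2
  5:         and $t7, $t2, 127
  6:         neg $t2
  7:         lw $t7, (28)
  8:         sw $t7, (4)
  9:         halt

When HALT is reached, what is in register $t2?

-24

$t2=24
$t5=-1
$t7=16
$t7=16-24=-8
$t7=24&127=24
$t2=-(24)=-24
$t7=M[28]=38
sw $t7, (4) → M[4]=38
halt.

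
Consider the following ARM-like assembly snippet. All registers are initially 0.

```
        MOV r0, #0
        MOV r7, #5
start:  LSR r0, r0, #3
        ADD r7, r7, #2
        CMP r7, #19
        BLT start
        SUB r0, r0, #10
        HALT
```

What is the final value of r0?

r0=0
r7=5
r0=0>>3=0
r7=5+2=7
CMP r7, #19  (cmp 7,19)
BLT start: taken
r0=0>>3=0
r7=7+2=9
CMP r7, #19  (cmp 9,19)
BLT start: taken
r0=0>>3=0
r7=9+2=11
CMP r7, #19  (cmp 11,19)
BLT start: taken
r0=0>>3=0
r7=11+2=13
CMP r7, #19  (cmp 13,19)
BLT start: taken
r0=0>>3=0
r7=13+2=15
CMP r7, #19  (cmp 15,19)
BLT start: taken
r0=0>>3=0
r7=15+2=17
CMP r7, #19  (cmp 17,19)
BLT start: taken
r0=0>>3=0
r7=17+2=19
CMP r7, #19  (cmp 19,19)
BLT start: not taken
r0=0-10=-10
halt.

-10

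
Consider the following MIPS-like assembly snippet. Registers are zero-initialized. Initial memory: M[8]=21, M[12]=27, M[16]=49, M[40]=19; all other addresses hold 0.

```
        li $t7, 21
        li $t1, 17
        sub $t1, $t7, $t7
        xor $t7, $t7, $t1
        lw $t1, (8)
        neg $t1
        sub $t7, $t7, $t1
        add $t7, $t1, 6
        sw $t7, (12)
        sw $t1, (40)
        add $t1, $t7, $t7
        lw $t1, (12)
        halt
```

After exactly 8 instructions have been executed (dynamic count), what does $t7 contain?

-15

li $t7, 21 → $t7=21
li $t1, 17 → $t1=17
sub $t1, $t7, $t7 → $t1=21-21=0
xor $t7, $t7, $t1 → $t7=21^0=21
lw $t1, (8) → $t1=M[8]=21
neg $t1 → $t1=-(21)=-21
sub $t7, $t7, $t1 → $t7=21-(-21)=42
add $t7, $t1, 6 → $t7=(-21)+6=-15
After step 8: $t7 = -15.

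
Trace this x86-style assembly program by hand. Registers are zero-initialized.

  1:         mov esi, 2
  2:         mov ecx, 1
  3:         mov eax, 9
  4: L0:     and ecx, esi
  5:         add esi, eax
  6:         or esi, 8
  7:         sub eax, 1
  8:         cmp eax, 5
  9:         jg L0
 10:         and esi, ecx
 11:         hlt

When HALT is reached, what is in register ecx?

0

mov esi, 2 → esi=2
mov ecx, 1 → ecx=1
mov eax, 9 → eax=9
and ecx, esi → ecx=1&2=0
add esi, eax → esi=2+9=11
or esi, 8 → esi=11|8=11
sub eax, 1 → eax=9-1=8
cmp eax, 5  (cmp 8,5)
jg L0: taken
and ecx, esi → ecx=0&11=0
add esi, eax → esi=11+8=19
or esi, 8 → esi=19|8=27
sub eax, 1 → eax=8-1=7
cmp eax, 5  (cmp 7,5)
jg L0: taken
and ecx, esi → ecx=0&27=0
add esi, eax → esi=27+7=34
or esi, 8 → esi=34|8=42
sub eax, 1 → eax=7-1=6
cmp eax, 5  (cmp 6,5)
jg L0: taken
and ecx, esi → ecx=0&42=0
add esi, eax → esi=42+6=48
or esi, 8 → esi=48|8=56
sub eax, 1 → eax=6-1=5
cmp eax, 5  (cmp 5,5)
jg L0: not taken
and esi, ecx → esi=56&0=0
halt.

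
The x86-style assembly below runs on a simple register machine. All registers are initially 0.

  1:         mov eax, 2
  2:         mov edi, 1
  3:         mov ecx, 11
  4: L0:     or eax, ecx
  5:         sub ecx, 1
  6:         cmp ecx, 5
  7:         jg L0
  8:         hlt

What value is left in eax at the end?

15

eax=2
edi=1
ecx=11
eax=2|11=11
ecx=11-1=10
cmp ecx, 5  (cmp 10,5)
jg L0: taken
eax=11|10=11
ecx=10-1=9
cmp ecx, 5  (cmp 9,5)
jg L0: taken
eax=11|9=11
ecx=9-1=8
cmp ecx, 5  (cmp 8,5)
jg L0: taken
eax=11|8=11
ecx=8-1=7
cmp ecx, 5  (cmp 7,5)
jg L0: taken
eax=11|7=15
ecx=7-1=6
cmp ecx, 5  (cmp 6,5)
jg L0: taken
eax=15|6=15
ecx=6-1=5
cmp ecx, 5  (cmp 5,5)
jg L0: not taken
halt.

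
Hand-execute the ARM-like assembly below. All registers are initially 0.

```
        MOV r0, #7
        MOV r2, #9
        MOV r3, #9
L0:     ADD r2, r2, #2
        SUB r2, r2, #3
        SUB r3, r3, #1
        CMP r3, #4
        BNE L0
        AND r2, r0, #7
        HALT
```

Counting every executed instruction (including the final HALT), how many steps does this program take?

MOV r0, #7 → r0=7
MOV r2, #9 → r2=9
MOV r3, #9 → r3=9
ADD r2, r2, #2 → r2=9+2=11
SUB r2, r2, #3 → r2=11-3=8
SUB r3, r3, #1 → r3=9-1=8
CMP r3, #4  (cmp 8,4)
BNE L0: taken
ADD r2, r2, #2 → r2=8+2=10
SUB r2, r2, #3 → r2=10-3=7
SUB r3, r3, #1 → r3=8-1=7
CMP r3, #4  (cmp 7,4)
BNE L0: taken
ADD r2, r2, #2 → r2=7+2=9
SUB r2, r2, #3 → r2=9-3=6
SUB r3, r3, #1 → r3=7-1=6
CMP r3, #4  (cmp 6,4)
BNE L0: taken
ADD r2, r2, #2 → r2=6+2=8
SUB r2, r2, #3 → r2=8-3=5
SUB r3, r3, #1 → r3=6-1=5
CMP r3, #4  (cmp 5,4)
BNE L0: taken
ADD r2, r2, #2 → r2=5+2=7
SUB r2, r2, #3 → r2=7-3=4
SUB r3, r3, #1 → r3=5-1=4
CMP r3, #4  (cmp 4,4)
BNE L0: not taken
AND r2, r0, #7 → r2=7&7=7
halt.
Total executed instructions: 30.

30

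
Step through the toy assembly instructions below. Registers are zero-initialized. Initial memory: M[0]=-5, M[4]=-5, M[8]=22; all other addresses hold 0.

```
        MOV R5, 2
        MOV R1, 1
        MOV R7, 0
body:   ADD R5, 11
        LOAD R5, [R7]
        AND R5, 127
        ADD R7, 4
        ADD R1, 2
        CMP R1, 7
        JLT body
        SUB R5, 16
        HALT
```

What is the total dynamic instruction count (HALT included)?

R5=2
R1=1
R7=0
R5=2+11=13
R5=M[0]=-5
R5=(-5)&127=123
R7=0+4=4
R1=1+2=3
CMP R1, 7  (cmp 3,7)
JLT body: taken
R5=123+11=134
R5=M[4]=-5
R5=(-5)&127=123
R7=4+4=8
R1=3+2=5
CMP R1, 7  (cmp 5,7)
JLT body: taken
R5=123+11=134
R5=M[8]=22
R5=22&127=22
R7=8+4=12
R1=5+2=7
CMP R1, 7  (cmp 7,7)
JLT body: not taken
R5=22-16=6
halt.
Total executed instructions: 26.

26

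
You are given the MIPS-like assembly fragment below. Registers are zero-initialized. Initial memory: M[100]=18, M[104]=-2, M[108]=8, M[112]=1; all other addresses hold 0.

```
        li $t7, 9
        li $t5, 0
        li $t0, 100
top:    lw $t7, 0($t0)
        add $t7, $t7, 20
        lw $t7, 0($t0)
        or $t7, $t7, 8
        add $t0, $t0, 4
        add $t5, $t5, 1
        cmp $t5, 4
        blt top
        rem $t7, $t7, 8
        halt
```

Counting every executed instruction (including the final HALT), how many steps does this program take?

37

after li $t7, 9: $t7=9
after li $t5, 0: $t5=0
after li $t0, 100: $t0=100
after lw $t7, 0($t0): $t7=M[100]=18
after add $t7, $t7, 20: $t7=18+20=38
after lw $t7, 0($t0): $t7=M[100]=18
after or $t7, $t7, 8: $t7=18|8=26
after add $t0, $t0, 4: $t0=100+4=104
after add $t5, $t5, 1: $t5=0+1=1
cmp $t5, 4  (cmp 1,4)
blt top: taken
after lw $t7, 0($t0): $t7=M[104]=-2
after add $t7, $t7, 20: $t7=(-2)+20=18
after lw $t7, 0($t0): $t7=M[104]=-2
after or $t7, $t7, 8: $t7=(-2)|8=-2
after add $t0, $t0, 4: $t0=104+4=108
after add $t5, $t5, 1: $t5=1+1=2
cmp $t5, 4  (cmp 2,4)
blt top: taken
after lw $t7, 0($t0): $t7=M[108]=8
after add $t7, $t7, 20: $t7=8+20=28
after lw $t7, 0($t0): $t7=M[108]=8
after or $t7, $t7, 8: $t7=8|8=8
after add $t0, $t0, 4: $t0=108+4=112
after add $t5, $t5, 1: $t5=2+1=3
cmp $t5, 4  (cmp 3,4)
blt top: taken
after lw $t7, 0($t0): $t7=M[112]=1
after add $t7, $t7, 20: $t7=1+20=21
after lw $t7, 0($t0): $t7=M[112]=1
after or $t7, $t7, 8: $t7=1|8=9
after add $t0, $t0, 4: $t0=112+4=116
after add $t5, $t5, 1: $t5=3+1=4
cmp $t5, 4  (cmp 4,4)
blt top: not taken
after rem $t7, $t7, 8: $t7=9%8=1
halt.
Total executed instructions: 37.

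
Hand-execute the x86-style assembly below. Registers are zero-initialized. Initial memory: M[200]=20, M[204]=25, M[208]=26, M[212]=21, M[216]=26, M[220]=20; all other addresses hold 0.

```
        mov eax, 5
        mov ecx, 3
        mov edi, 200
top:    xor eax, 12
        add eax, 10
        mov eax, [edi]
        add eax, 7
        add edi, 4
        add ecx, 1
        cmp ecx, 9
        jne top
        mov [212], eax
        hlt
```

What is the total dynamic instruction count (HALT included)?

53

after mov eax, 5: eax=5
after mov ecx, 3: ecx=3
after mov edi, 200: edi=200
after xor eax, 12: eax=5^12=9
after add eax, 10: eax=9+10=19
after mov eax, [edi]: eax=M[200]=20
after add eax, 7: eax=20+7=27
after add edi, 4: edi=200+4=204
after add ecx, 1: ecx=3+1=4
cmp ecx, 9  (cmp 4,9)
jne top: taken
after xor eax, 12: eax=27^12=23
after add eax, 10: eax=23+10=33
after mov eax, [edi]: eax=M[204]=25
after add eax, 7: eax=25+7=32
after add edi, 4: edi=204+4=208
after add ecx, 1: ecx=4+1=5
cmp ecx, 9  (cmp 5,9)
jne top: taken
after xor eax, 12: eax=32^12=44
after add eax, 10: eax=44+10=54
after mov eax, [edi]: eax=M[208]=26
after add eax, 7: eax=26+7=33
after add edi, 4: edi=208+4=212
after add ecx, 1: ecx=5+1=6
cmp ecx, 9  (cmp 6,9)
jne top: taken
after xor eax, 12: eax=33^12=45
after add eax, 10: eax=45+10=55
after mov eax, [edi]: eax=M[212]=21
after add eax, 7: eax=21+7=28
after add edi, 4: edi=212+4=216
after add ecx, 1: ecx=6+1=7
cmp ecx, 9  (cmp 7,9)
jne top: taken
after xor eax, 12: eax=28^12=16
after add eax, 10: eax=16+10=26
after mov eax, [edi]: eax=M[216]=26
after add eax, 7: eax=26+7=33
after add edi, 4: edi=216+4=220
after add ecx, 1: ecx=7+1=8
cmp ecx, 9  (cmp 8,9)
jne top: taken
after xor eax, 12: eax=33^12=45
after add eax, 10: eax=45+10=55
after mov eax, [edi]: eax=M[220]=20
after add eax, 7: eax=20+7=27
after add edi, 4: edi=220+4=224
after add ecx, 1: ecx=8+1=9
cmp ecx, 9  (cmp 9,9)
jne top: not taken
mov [212], eax → M[212]=27
halt.
Total executed instructions: 53.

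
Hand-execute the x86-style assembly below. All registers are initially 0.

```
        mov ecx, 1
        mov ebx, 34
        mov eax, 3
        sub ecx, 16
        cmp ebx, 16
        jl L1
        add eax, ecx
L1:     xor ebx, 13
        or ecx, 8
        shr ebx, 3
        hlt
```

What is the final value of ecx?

ecx=1
ebx=34
eax=3
ecx=1-16=-15
cmp ebx, 16  (cmp 34,16)
jl L1: not taken
eax=3+(-15)=-12
ebx=34^13=47
ecx=(-15)|8=-7
ebx=47>>3=5
halt.

-7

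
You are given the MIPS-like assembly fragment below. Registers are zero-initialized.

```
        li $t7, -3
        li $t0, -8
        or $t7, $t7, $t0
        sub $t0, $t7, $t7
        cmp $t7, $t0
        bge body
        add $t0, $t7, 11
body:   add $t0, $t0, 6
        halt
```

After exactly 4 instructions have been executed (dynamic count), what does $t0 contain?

0

li $t7, -3 → $t7=-3
li $t0, -8 → $t0=-8
or $t7, $t7, $t0 → $t7=(-3)|(-8)=-3
sub $t0, $t7, $t7 → $t0=(-3)-(-3)=0
After step 4: $t0 = 0.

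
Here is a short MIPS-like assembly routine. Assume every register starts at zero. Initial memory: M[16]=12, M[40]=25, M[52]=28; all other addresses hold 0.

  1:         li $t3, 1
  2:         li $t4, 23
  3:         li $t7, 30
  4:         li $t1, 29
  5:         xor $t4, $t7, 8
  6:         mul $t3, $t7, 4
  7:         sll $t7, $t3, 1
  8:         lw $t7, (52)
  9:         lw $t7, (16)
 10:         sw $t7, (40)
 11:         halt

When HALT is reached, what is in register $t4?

after li $t3, 1: $t3=1
after li $t4, 23: $t4=23
after li $t7, 30: $t7=30
after li $t1, 29: $t1=29
after xor $t4, $t7, 8: $t4=30^8=22
after mul $t3, $t7, 4: $t3=30*4=120
after sll $t7, $t3, 1: $t7=120<<1=240
after lw $t7, (52): $t7=M[52]=28
after lw $t7, (16): $t7=M[16]=12
sw $t7, (40) → M[40]=12
halt.

22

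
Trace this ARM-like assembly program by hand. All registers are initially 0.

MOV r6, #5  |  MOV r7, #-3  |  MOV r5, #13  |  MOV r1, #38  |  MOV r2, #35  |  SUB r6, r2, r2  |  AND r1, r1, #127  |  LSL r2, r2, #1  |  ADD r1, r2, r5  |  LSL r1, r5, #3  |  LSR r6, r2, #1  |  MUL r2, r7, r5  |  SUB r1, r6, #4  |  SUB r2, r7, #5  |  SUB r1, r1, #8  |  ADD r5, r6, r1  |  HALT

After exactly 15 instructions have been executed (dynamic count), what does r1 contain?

23

after MOV r6, #5: r6=5
after MOV r7, #-3: r7=-3
after MOV r5, #13: r5=13
after MOV r1, #38: r1=38
after MOV r2, #35: r2=35
after SUB r6, r2, r2: r6=35-35=0
after AND r1, r1, #127: r1=38&127=38
after LSL r2, r2, #1: r2=35<<1=70
after ADD r1, r2, r5: r1=70+13=83
after LSL r1, r5, #3: r1=13<<3=104
after LSR r6, r2, #1: r6=70>>1=35
after MUL r2, r7, r5: r2=(-3)*13=-39
after SUB r1, r6, #4: r1=35-4=31
after SUB r2, r7, #5: r2=(-3)-5=-8
after SUB r1, r1, #8: r1=31-8=23
After step 15: r1 = 23.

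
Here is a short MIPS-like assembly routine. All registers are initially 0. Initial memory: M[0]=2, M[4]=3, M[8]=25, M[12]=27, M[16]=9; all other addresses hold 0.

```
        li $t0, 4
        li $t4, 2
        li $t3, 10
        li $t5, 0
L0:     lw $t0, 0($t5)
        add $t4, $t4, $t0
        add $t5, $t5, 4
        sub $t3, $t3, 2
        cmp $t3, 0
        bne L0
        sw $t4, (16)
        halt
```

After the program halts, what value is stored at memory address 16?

after li $t0, 4: $t0=4
after li $t4, 2: $t4=2
after li $t3, 10: $t3=10
after li $t5, 0: $t5=0
after lw $t0, 0($t5): $t0=M[0]=2
after add $t4, $t4, $t0: $t4=2+2=4
after add $t5, $t5, 4: $t5=0+4=4
after sub $t3, $t3, 2: $t3=10-2=8
cmp $t3, 0  (cmp 8,0)
bne L0: taken
after lw $t0, 0($t5): $t0=M[4]=3
after add $t4, $t4, $t0: $t4=4+3=7
after add $t5, $t5, 4: $t5=4+4=8
after sub $t3, $t3, 2: $t3=8-2=6
cmp $t3, 0  (cmp 6,0)
bne L0: taken
after lw $t0, 0($t5): $t0=M[8]=25
after add $t4, $t4, $t0: $t4=7+25=32
after add $t5, $t5, 4: $t5=8+4=12
after sub $t3, $t3, 2: $t3=6-2=4
cmp $t3, 0  (cmp 4,0)
bne L0: taken
after lw $t0, 0($t5): $t0=M[12]=27
after add $t4, $t4, $t0: $t4=32+27=59
after add $t5, $t5, 4: $t5=12+4=16
after sub $t3, $t3, 2: $t3=4-2=2
cmp $t3, 0  (cmp 2,0)
bne L0: taken
after lw $t0, 0($t5): $t0=M[16]=9
after add $t4, $t4, $t0: $t4=59+9=68
after add $t5, $t5, 4: $t5=16+4=20
after sub $t3, $t3, 2: $t3=2-2=0
cmp $t3, 0  (cmp 0,0)
bne L0: not taken
sw $t4, (16) → M[16]=68
halt.

68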